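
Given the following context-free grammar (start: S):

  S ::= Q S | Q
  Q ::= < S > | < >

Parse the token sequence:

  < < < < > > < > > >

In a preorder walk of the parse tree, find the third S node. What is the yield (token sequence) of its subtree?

< < > > < >

[S [Q < [S [Q < [S [Q < [S [Q < >]] >] [S [Q < >]]] >]] >]]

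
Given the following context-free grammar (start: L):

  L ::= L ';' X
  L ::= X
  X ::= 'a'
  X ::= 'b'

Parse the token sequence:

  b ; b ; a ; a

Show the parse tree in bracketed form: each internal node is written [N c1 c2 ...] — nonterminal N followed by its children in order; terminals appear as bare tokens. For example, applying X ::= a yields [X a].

[L [L [L [L [X b]] ; [X b]] ; [X a]] ; [X a]]

L
L ; X
L ; X ; X
L ; X ; X ; X
X ; X ; X ; X
b ; X ; X ; X
b ; b ; X ; X
b ; b ; a ; X
b ; b ; a ; a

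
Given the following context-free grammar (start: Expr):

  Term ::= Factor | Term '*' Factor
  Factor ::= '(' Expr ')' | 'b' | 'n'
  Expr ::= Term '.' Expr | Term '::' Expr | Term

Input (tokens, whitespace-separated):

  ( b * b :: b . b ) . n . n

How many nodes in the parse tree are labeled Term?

7

[Expr [Term [Factor ( [Expr [Term [Term [Factor b]] * [Factor b]] :: [Expr [Term [Factor b]] . [Expr [Term [Factor b]]]]] )]] . [Expr [Term [Factor n]] . [Expr [Term [Factor n]]]]]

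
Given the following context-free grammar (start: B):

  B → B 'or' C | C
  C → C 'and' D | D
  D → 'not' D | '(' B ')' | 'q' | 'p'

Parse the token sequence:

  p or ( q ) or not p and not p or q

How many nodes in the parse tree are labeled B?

5

[B [B [B [B [C [D p]]] or [C [D ( [B [C [D q]]] )]]] or [C [C [D not [D p]]] and [D not [D p]]]] or [C [D q]]]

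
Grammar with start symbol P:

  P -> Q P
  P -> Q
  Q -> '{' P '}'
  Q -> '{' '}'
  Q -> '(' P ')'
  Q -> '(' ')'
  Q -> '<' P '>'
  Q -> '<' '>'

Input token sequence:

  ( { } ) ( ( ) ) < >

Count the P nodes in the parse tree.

[P [Q ( [P [Q { }]] )] [P [Q ( [P [Q ( )]] )] [P [Q < >]]]]

5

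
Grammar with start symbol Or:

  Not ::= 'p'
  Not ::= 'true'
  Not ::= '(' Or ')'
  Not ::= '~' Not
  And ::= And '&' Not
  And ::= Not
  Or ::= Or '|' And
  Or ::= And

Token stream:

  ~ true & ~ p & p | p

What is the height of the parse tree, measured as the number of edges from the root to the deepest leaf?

[Or [Or [And [And [And [Not ~ [Not true]]] & [Not ~ [Not p]]] & [Not p]]] | [And [Not p]]]

7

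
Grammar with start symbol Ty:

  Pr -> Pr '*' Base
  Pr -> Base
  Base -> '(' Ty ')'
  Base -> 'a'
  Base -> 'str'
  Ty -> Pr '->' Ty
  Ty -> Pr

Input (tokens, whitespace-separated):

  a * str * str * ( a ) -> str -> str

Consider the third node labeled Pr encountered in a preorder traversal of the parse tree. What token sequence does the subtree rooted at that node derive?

a * str

[Ty [Pr [Pr [Pr [Pr [Base a]] * [Base str]] * [Base str]] * [Base ( [Ty [Pr [Base a]]] )]] -> [Ty [Pr [Base str]] -> [Ty [Pr [Base str]]]]]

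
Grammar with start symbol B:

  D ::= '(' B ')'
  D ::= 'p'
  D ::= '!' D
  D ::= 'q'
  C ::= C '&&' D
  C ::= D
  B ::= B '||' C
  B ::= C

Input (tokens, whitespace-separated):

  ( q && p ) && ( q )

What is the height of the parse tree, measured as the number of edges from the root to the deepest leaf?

8

[B [C [C [D ( [B [C [C [D q]] && [D p]]] )]] && [D ( [B [C [D q]]] )]]]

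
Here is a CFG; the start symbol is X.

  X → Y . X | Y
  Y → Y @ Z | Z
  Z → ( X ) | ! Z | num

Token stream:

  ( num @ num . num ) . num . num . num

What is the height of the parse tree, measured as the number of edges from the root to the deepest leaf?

[X [Y [Z ( [X [Y [Y [Z num]] @ [Z num]] . [X [Y [Z num]]]] )]] . [X [Y [Z num]] . [X [Y [Z num]] . [X [Y [Z num]]]]]]

7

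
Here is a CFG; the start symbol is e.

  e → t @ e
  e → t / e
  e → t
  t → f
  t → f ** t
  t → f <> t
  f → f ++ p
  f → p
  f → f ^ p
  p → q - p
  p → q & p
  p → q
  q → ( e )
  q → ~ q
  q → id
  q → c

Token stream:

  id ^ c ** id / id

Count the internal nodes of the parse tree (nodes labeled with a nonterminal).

17

[e [t [f [f [p [q id]]] ^ [p [q c]]] ** [t [f [p [q id]]]]] / [e [t [f [p [q id]]]]]]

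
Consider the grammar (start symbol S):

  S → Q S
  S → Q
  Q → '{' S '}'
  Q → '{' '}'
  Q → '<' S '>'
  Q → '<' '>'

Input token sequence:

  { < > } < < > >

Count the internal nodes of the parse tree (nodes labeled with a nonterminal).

[S [Q { [S [Q < >]] }] [S [Q < [S [Q < >]] >]]]

8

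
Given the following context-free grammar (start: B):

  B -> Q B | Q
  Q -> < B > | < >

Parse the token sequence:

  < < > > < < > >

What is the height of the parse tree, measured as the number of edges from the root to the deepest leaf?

[B [Q < [B [Q < >]] >] [B [Q < [B [Q < >]] >]]]

5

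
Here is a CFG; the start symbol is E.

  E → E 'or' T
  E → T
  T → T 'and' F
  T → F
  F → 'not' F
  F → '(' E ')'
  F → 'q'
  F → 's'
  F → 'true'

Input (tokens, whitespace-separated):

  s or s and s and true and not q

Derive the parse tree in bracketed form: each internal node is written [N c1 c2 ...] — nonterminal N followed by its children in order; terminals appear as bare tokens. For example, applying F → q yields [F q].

[E [E [T [F s]]] or [T [T [T [T [F s]] and [F s]] and [F true]] and [F not [F q]]]]

E
E or T
T or T
F or T
s or T
s or T and F
s or T and F and F
s or T and F and F and F
s or F and F and F and F
s or s and F and F and F
s or s and s and F and F
s or s and s and true and F
s or s and s and true and not F
s or s and s and true and not q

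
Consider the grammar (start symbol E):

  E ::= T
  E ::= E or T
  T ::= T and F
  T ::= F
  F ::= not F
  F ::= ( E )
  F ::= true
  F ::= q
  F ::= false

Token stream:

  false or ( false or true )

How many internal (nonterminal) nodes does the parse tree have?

[E [E [T [F false]]] or [T [F ( [E [E [T [F false]]] or [T [F true]]] )]]]

12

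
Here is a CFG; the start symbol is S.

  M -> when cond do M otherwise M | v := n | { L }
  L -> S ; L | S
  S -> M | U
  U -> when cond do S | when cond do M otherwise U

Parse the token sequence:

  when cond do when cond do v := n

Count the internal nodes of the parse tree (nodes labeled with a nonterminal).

[S [U when cond do [S [U when cond do [S [M v := n]]]]]]

6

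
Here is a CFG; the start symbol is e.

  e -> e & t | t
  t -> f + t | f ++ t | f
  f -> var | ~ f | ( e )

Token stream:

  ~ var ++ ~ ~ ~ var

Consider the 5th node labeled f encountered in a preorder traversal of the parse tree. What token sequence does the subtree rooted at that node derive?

~ var

[e [t [f ~ [f var]] ++ [t [f ~ [f ~ [f ~ [f var]]]]]]]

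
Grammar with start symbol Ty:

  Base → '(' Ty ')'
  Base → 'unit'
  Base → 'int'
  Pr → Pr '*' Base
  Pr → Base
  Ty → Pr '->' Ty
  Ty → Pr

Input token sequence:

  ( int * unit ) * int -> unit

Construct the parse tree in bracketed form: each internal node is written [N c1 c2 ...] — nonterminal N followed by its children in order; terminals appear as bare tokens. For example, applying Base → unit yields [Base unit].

Ty
Pr -> Ty
Pr * Base -> Ty
Base * Base -> Ty
( Ty ) * Base -> Ty
( Pr ) * Base -> Ty
( Pr * Base ) * Base -> Ty
( Base * Base ) * Base -> Ty
( int * Base ) * Base -> Ty
( int * unit ) * Base -> Ty
( int * unit ) * int -> Ty
( int * unit ) * int -> Pr
( int * unit ) * int -> Base
( int * unit ) * int -> unit

[Ty [Pr [Pr [Base ( [Ty [Pr [Pr [Base int]] * [Base unit]]] )]] * [Base int]] -> [Ty [Pr [Base unit]]]]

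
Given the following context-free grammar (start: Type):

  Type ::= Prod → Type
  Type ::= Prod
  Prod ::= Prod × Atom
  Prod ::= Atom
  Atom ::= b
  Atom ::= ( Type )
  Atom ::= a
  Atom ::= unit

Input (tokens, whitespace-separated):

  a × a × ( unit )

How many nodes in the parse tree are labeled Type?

[Type [Prod [Prod [Prod [Atom a]] × [Atom a]] × [Atom ( [Type [Prod [Atom unit]]] )]]]

2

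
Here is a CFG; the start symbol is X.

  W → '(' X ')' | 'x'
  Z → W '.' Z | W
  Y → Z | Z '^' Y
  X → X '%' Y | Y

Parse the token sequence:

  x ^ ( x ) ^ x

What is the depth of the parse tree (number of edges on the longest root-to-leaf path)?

[X [Y [Z [W x]] ^ [Y [Z [W ( [X [Y [Z [W x]]]] )]] ^ [Y [Z [W x]]]]]]

9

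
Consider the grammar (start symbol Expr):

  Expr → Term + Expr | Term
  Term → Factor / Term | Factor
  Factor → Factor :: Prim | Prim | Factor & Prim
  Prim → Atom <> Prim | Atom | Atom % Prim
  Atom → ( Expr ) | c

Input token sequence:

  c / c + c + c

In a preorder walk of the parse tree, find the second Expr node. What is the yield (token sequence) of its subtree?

c + c

[Expr [Term [Factor [Prim [Atom c]]] / [Term [Factor [Prim [Atom c]]]]] + [Expr [Term [Factor [Prim [Atom c]]]] + [Expr [Term [Factor [Prim [Atom c]]]]]]]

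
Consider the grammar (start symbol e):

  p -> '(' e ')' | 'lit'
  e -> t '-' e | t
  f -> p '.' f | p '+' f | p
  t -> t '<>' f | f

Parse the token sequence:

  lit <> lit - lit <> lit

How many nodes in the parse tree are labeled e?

2

[e [t [t [f [p lit]]] <> [f [p lit]]] - [e [t [t [f [p lit]]] <> [f [p lit]]]]]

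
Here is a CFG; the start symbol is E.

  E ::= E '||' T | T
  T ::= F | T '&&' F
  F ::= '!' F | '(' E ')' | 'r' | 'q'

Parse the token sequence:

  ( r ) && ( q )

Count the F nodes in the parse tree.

4

[E [T [T [F ( [E [T [F r]]] )]] && [F ( [E [T [F q]]] )]]]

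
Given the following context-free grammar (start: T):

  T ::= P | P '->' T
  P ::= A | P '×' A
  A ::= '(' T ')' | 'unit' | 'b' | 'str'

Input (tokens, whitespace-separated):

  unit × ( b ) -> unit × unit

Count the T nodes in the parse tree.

3

[T [P [P [A unit]] × [A ( [T [P [A b]]] )]] -> [T [P [P [A unit]] × [A unit]]]]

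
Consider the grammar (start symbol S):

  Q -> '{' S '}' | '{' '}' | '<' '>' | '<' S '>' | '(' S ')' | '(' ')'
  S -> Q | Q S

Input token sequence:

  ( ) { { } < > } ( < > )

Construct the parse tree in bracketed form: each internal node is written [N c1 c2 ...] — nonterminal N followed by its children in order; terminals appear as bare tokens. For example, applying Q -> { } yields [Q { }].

[S [Q ( )] [S [Q { [S [Q { }] [S [Q < >]]] }] [S [Q ( [S [Q < >]] )]]]]

S
Q S
( ) S
( ) Q S
( ) { S } S
( ) { Q S } S
( ) { { } S } S
( ) { { } Q } S
( ) { { } < > } S
( ) { { } < > } Q
( ) { { } < > } ( S )
( ) { { } < > } ( Q )
( ) { { } < > } ( < > )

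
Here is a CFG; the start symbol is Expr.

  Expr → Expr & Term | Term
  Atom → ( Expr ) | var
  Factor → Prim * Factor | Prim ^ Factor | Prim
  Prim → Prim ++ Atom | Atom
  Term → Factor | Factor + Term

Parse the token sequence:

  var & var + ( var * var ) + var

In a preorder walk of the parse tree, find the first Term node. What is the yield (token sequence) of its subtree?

[Expr [Expr [Term [Factor [Prim [Atom var]]]]] & [Term [Factor [Prim [Atom var]]] + [Term [Factor [Prim [Atom ( [Expr [Term [Factor [Prim [Atom var]] * [Factor [Prim [Atom var]]]]]] )]]] + [Term [Factor [Prim [Atom var]]]]]]]

var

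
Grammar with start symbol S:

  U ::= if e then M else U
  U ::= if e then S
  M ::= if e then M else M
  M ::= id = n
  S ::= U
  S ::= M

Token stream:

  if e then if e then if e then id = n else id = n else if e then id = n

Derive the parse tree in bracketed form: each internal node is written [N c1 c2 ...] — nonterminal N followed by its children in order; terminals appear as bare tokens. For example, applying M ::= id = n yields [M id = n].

S
U
if e then S
if e then U
if e then if e then M else U
if e then if e then if e then M else M else U
if e then if e then if e then id = n else M else U
if e then if e then if e then id = n else id = n else U
if e then if e then if e then id = n else id = n else if e then S
if e then if e then if e then id = n else id = n else if e then M
if e then if e then if e then id = n else id = n else if e then id = n

[S [U if e then [S [U if e then [M if e then [M id = n] else [M id = n]] else [U if e then [S [M id = n]]]]]]]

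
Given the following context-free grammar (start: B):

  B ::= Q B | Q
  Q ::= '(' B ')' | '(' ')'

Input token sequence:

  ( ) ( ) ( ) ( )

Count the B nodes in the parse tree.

[B [Q ( )] [B [Q ( )] [B [Q ( )] [B [Q ( )]]]]]

4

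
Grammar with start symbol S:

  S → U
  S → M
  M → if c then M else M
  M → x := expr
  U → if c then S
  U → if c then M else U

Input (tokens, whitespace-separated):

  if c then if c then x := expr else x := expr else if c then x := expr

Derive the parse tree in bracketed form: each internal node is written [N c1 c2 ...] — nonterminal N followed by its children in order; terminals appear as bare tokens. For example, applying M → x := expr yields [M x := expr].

S
U
if c then M else U
if c then if c then M else M else U
if c then if c then x := expr else M else U
if c then if c then x := expr else x := expr else U
if c then if c then x := expr else x := expr else if c then S
if c then if c then x := expr else x := expr else if c then M
if c then if c then x := expr else x := expr else if c then x := expr

[S [U if c then [M if c then [M x := expr] else [M x := expr]] else [U if c then [S [M x := expr]]]]]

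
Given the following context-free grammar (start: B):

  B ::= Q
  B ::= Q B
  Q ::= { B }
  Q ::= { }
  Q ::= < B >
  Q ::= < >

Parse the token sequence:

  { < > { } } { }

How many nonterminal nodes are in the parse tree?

[B [Q { [B [Q < >] [B [Q { }]]] }] [B [Q { }]]]

8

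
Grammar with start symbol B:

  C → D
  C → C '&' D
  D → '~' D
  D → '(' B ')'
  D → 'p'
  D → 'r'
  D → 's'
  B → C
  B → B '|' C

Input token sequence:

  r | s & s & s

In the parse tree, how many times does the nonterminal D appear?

4

[B [B [C [D r]]] | [C [C [C [D s]] & [D s]] & [D s]]]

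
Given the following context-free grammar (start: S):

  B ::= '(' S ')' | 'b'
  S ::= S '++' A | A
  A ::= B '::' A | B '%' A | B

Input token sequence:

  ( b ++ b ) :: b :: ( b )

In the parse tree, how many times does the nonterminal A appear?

[S [A [B ( [S [S [A [B b]]] ++ [A [B b]]] )] :: [A [B b] :: [A [B ( [S [A [B b]]] )]]]]]

6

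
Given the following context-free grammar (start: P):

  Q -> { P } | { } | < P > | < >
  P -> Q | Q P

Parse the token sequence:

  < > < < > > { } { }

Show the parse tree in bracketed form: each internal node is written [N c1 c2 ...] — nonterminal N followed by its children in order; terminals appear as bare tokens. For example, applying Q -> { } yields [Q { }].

P
Q P
< > P
< > Q P
< > < P > P
< > < Q > P
< > < < > > P
< > < < > > Q P
< > < < > > { } P
< > < < > > { } Q
< > < < > > { } { }

[P [Q < >] [P [Q < [P [Q < >]] >] [P [Q { }] [P [Q { }]]]]]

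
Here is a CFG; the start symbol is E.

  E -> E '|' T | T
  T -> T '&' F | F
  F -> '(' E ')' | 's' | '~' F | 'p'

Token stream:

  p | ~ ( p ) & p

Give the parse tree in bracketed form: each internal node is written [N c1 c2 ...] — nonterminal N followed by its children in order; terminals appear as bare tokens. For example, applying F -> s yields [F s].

E
E | T
T | T
F | T
p | T
p | T & F
p | F & F
p | ~ F & F
p | ~ ( E ) & F
p | ~ ( T ) & F
p | ~ ( F ) & F
p | ~ ( p ) & F
p | ~ ( p ) & p

[E [E [T [F p]]] | [T [T [F ~ [F ( [E [T [F p]]] )]]] & [F p]]]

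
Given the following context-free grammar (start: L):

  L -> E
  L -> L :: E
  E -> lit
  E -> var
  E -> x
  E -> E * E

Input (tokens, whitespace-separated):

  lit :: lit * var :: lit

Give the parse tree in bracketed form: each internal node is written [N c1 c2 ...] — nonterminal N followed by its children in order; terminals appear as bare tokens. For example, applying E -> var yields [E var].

[L [L [L [E lit]] :: [E [E lit] * [E var]]] :: [E lit]]

L
L :: E
L :: E :: E
E :: E :: E
lit :: E :: E
lit :: E * E :: E
lit :: lit * E :: E
lit :: lit * var :: E
lit :: lit * var :: lit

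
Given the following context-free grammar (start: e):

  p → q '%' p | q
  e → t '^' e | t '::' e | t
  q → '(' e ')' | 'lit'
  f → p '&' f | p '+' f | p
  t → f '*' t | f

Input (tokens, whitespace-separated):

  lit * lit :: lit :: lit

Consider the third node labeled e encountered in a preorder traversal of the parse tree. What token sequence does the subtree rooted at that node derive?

[e [t [f [p [q lit]]] * [t [f [p [q lit]]]]] :: [e [t [f [p [q lit]]]] :: [e [t [f [p [q lit]]]]]]]

lit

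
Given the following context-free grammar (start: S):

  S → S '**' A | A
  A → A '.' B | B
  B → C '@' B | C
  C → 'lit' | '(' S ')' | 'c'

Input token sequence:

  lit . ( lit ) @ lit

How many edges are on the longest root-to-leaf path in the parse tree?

[S [A [A [B [C lit]]] . [B [C ( [S [A [B [C lit]]]] )] @ [B [C lit]]]]]

8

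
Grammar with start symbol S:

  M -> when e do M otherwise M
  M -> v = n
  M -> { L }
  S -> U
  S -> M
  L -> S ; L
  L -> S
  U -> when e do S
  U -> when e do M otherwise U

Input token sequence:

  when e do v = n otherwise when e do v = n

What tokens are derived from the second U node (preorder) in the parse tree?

[S [U when e do [M v = n] otherwise [U when e do [S [M v = n]]]]]

when e do v = n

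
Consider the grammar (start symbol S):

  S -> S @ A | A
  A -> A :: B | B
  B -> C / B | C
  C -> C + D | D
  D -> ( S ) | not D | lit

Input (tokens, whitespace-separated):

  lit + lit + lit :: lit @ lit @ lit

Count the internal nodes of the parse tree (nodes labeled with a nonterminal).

[S [S [S [A [A [B [C [C [C [D lit]] + [D lit]] + [D lit]]]] :: [B [C [D lit]]]]] @ [A [B [C [D lit]]]]] @ [A [B [C [D lit]]]]]

23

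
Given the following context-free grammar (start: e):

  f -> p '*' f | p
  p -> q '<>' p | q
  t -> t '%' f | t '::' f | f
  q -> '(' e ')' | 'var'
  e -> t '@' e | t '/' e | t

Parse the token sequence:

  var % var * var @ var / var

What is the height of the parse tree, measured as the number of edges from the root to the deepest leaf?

7

[e [t [t [f [p [q var]]]] % [f [p [q var]] * [f [p [q var]]]]] @ [e [t [f [p [q var]]]] / [e [t [f [p [q var]]]]]]]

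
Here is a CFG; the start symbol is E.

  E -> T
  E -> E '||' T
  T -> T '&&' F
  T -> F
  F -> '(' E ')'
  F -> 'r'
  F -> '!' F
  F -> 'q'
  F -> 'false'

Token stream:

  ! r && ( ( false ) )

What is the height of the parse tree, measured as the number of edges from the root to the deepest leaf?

[E [T [T [F ! [F r]]] && [F ( [E [T [F ( [E [T [F false]]] )]]] )]]]

9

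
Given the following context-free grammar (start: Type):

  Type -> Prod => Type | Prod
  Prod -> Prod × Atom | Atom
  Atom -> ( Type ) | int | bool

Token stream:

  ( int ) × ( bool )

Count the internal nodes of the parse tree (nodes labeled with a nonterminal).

11

[Type [Prod [Prod [Atom ( [Type [Prod [Atom int]]] )]] × [Atom ( [Type [Prod [Atom bool]]] )]]]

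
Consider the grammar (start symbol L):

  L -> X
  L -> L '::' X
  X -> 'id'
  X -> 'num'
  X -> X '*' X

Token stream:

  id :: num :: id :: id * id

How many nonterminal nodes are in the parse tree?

10

[L [L [L [L [X id]] :: [X num]] :: [X id]] :: [X [X id] * [X id]]]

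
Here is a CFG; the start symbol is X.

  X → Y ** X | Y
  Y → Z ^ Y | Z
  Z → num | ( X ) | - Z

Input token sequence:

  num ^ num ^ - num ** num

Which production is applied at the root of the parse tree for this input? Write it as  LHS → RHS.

X → Y ** X

[X [Y [Z num] ^ [Y [Z num] ^ [Y [Z - [Z num]]]]] ** [X [Y [Z num]]]]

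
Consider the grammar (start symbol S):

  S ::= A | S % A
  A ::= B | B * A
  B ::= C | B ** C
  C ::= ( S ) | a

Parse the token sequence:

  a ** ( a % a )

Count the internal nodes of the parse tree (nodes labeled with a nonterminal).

14

[S [A [B [B [C a]] ** [C ( [S [S [A [B [C a]]]] % [A [B [C a]]]] )]]]]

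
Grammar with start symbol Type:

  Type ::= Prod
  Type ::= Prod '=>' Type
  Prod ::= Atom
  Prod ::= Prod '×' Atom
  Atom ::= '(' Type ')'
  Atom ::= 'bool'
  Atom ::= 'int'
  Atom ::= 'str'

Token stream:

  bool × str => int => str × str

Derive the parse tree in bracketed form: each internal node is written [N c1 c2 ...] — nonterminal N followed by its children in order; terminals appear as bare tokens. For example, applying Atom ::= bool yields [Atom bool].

[Type [Prod [Prod [Atom bool]] × [Atom str]] => [Type [Prod [Atom int]] => [Type [Prod [Prod [Atom str]] × [Atom str]]]]]

Type
Prod => Type
Prod × Atom => Type
Atom × Atom => Type
bool × Atom => Type
bool × str => Type
bool × str => Prod => Type
bool × str => Atom => Type
bool × str => int => Type
bool × str => int => Prod
bool × str => int => Prod × Atom
bool × str => int => Atom × Atom
bool × str => int => str × Atom
bool × str => int => str × str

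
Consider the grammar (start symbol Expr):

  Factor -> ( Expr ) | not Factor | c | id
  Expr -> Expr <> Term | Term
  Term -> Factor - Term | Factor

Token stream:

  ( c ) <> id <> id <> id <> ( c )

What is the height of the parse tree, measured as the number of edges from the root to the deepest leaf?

10

[Expr [Expr [Expr [Expr [Expr [Term [Factor ( [Expr [Term [Factor c]]] )]]] <> [Term [Factor id]]] <> [Term [Factor id]]] <> [Term [Factor id]]] <> [Term [Factor ( [Expr [Term [Factor c]]] )]]]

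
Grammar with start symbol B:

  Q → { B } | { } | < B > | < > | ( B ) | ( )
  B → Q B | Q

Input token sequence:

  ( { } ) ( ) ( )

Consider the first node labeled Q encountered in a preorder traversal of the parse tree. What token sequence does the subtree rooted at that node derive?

[B [Q ( [B [Q { }]] )] [B [Q ( )] [B [Q ( )]]]]

( { } )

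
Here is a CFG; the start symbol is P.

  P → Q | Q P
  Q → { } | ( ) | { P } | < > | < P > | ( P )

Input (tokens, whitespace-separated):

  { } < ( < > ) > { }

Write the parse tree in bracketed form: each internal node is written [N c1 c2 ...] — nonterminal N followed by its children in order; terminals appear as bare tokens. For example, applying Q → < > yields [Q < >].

P
Q P
{ } P
{ } Q P
{ } < P > P
{ } < Q > P
{ } < ( P ) > P
{ } < ( Q ) > P
{ } < ( < > ) > P
{ } < ( < > ) > Q
{ } < ( < > ) > { }

[P [Q { }] [P [Q < [P [Q ( [P [Q < >]] )]] >] [P [Q { }]]]]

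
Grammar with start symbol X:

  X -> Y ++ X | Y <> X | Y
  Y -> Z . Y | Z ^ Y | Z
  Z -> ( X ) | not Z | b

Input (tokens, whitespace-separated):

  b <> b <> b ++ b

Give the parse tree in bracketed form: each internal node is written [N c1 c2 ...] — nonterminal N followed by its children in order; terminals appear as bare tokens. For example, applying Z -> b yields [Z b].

X
Y <> X
Z <> X
b <> X
b <> Y <> X
b <> Z <> X
b <> b <> X
b <> b <> Y ++ X
b <> b <> Z ++ X
b <> b <> b ++ X
b <> b <> b ++ Y
b <> b <> b ++ Z
b <> b <> b ++ b

[X [Y [Z b]] <> [X [Y [Z b]] <> [X [Y [Z b]] ++ [X [Y [Z b]]]]]]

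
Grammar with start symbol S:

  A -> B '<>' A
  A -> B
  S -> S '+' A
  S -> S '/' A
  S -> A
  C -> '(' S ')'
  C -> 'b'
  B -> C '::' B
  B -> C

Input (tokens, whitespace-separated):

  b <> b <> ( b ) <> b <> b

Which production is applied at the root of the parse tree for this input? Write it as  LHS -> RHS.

S -> A

[S [A [B [C b]] <> [A [B [C b]] <> [A [B [C ( [S [A [B [C b]]]] )]] <> [A [B [C b]] <> [A [B [C b]]]]]]]]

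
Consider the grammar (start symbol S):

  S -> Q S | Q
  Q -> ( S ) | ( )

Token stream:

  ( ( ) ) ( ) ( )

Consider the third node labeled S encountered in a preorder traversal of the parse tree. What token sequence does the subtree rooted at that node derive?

( ) ( )

[S [Q ( [S [Q ( )]] )] [S [Q ( )] [S [Q ( )]]]]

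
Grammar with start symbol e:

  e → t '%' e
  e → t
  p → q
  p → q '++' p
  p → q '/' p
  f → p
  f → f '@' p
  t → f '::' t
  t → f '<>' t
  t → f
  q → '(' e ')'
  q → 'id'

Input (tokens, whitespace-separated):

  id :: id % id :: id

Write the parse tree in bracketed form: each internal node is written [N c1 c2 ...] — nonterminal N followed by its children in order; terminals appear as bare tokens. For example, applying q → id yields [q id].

e
t % e
f :: t % e
p :: t % e
q :: t % e
id :: t % e
id :: f % e
id :: p % e
id :: q % e
id :: id % e
id :: id % t
id :: id % f :: t
id :: id % p :: t
id :: id % q :: t
id :: id % id :: t
id :: id % id :: f
id :: id % id :: p
id :: id % id :: q
id :: id % id :: id

[e [t [f [p [q id]]] :: [t [f [p [q id]]]]] % [e [t [f [p [q id]]] :: [t [f [p [q id]]]]]]]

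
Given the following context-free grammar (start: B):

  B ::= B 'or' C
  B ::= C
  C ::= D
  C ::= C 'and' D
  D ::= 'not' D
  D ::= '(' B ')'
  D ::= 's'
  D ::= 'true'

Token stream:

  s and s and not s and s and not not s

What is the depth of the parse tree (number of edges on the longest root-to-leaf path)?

7

[B [C [C [C [C [C [D s]] and [D s]] and [D not [D s]]] and [D s]] and [D not [D not [D s]]]]]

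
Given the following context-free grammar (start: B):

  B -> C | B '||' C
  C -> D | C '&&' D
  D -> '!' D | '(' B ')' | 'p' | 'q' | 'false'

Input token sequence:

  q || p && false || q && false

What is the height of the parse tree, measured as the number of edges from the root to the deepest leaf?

5

[B [B [B [C [D q]]] || [C [C [D p]] && [D false]]] || [C [C [D q]] && [D false]]]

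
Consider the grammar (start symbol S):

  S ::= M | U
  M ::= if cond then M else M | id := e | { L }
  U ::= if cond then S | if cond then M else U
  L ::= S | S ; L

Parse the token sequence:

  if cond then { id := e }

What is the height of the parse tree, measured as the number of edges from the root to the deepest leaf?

7

[S [U if cond then [S [M { [L [S [M id := e]]] }]]]]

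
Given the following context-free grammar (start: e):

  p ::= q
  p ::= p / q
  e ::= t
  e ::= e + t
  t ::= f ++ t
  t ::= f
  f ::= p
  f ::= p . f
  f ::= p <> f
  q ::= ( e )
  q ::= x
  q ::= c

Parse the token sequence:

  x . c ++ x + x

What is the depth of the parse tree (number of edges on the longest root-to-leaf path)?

[e [e [t [f [p [q x]] . [f [p [q c]]]] ++ [t [f [p [q x]]]]]] + [t [f [p [q x]]]]]

7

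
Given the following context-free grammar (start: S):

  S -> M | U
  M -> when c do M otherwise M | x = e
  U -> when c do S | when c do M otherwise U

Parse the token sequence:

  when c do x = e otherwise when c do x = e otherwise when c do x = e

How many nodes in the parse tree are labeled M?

[S [U when c do [M x = e] otherwise [U when c do [M x = e] otherwise [U when c do [S [M x = e]]]]]]

3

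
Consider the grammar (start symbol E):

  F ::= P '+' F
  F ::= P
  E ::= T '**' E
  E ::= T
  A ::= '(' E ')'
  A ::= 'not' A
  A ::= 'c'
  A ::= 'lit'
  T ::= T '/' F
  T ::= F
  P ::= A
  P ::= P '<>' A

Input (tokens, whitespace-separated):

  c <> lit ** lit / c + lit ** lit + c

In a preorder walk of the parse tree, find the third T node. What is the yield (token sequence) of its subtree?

[E [T [F [P [P [A c]] <> [A lit]]]] ** [E [T [T [F [P [A lit]]]] / [F [P [A c]] + [F [P [A lit]]]]] ** [E [T [F [P [A lit]] + [F [P [A c]]]]]]]]

lit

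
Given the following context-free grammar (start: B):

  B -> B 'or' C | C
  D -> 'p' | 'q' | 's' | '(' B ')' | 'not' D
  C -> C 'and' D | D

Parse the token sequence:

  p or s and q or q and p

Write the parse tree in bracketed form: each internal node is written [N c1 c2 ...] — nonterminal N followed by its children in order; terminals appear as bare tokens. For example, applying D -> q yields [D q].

[B [B [B [C [D p]]] or [C [C [D s]] and [D q]]] or [C [C [D q]] and [D p]]]

B
B or C
B or C or C
C or C or C
D or C or C
p or C or C
p or C and D or C
p or D and D or C
p or s and D or C
p or s and q or C
p or s and q or C and D
p or s and q or D and D
p or s and q or q and D
p or s and q or q and p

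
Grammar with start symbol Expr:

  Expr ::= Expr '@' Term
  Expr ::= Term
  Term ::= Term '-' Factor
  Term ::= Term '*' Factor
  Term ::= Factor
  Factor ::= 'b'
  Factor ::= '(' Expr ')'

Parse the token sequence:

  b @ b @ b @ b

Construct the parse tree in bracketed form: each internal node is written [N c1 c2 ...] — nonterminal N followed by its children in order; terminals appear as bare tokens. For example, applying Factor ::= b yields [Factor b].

[Expr [Expr [Expr [Expr [Term [Factor b]]] @ [Term [Factor b]]] @ [Term [Factor b]]] @ [Term [Factor b]]]

Expr
Expr @ Term
Expr @ Term @ Term
Expr @ Term @ Term @ Term
Term @ Term @ Term @ Term
Factor @ Term @ Term @ Term
b @ Term @ Term @ Term
b @ Factor @ Term @ Term
b @ b @ Term @ Term
b @ b @ Factor @ Term
b @ b @ b @ Term
b @ b @ b @ Factor
b @ b @ b @ b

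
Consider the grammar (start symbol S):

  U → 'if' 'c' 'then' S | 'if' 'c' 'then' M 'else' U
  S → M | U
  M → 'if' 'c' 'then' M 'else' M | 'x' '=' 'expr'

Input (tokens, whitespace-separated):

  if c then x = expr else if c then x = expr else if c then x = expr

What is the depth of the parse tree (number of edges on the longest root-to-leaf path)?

[S [U if c then [M x = expr] else [U if c then [M x = expr] else [U if c then [S [M x = expr]]]]]]

6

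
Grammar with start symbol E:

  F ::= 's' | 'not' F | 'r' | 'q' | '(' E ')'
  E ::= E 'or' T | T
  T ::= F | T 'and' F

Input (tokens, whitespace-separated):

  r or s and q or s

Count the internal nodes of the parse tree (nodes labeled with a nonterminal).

11

[E [E [E [T [F r]]] or [T [T [F s]] and [F q]]] or [T [F s]]]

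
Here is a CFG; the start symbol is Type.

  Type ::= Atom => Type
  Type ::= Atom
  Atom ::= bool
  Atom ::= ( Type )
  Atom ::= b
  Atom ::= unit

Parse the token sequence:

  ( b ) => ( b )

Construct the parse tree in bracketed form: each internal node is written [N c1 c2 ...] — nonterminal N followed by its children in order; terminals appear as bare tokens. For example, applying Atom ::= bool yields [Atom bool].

Type
Atom => Type
( Type ) => Type
( Atom ) => Type
( b ) => Type
( b ) => Atom
( b ) => ( Type )
( b ) => ( Atom )
( b ) => ( b )

[Type [Atom ( [Type [Atom b]] )] => [Type [Atom ( [Type [Atom b]] )]]]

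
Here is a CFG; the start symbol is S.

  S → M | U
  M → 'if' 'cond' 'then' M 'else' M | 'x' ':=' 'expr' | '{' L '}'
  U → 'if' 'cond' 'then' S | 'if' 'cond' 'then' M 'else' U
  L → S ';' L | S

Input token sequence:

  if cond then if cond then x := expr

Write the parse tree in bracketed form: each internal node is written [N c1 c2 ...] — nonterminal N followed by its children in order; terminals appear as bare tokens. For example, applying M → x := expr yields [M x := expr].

S
U
if cond then S
if cond then U
if cond then if cond then S
if cond then if cond then M
if cond then if cond then x := expr

[S [U if cond then [S [U if cond then [S [M x := expr]]]]]]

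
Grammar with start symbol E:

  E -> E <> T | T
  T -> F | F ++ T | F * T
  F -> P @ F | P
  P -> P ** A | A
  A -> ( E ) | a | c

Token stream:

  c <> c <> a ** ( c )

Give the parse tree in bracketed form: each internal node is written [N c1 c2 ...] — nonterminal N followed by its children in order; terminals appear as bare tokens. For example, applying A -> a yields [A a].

[E [E [E [T [F [P [A c]]]]] <> [T [F [P [A c]]]]] <> [T [F [P [P [A a]] ** [A ( [E [T [F [P [A c]]]]] )]]]]]

E
E <> T
E <> T <> T
T <> T <> T
F <> T <> T
P <> T <> T
A <> T <> T
c <> T <> T
c <> F <> T
c <> P <> T
c <> A <> T
c <> c <> T
c <> c <> F
c <> c <> P
c <> c <> P ** A
c <> c <> A ** A
c <> c <> a ** A
c <> c <> a ** ( E )
c <> c <> a ** ( T )
c <> c <> a ** ( F )
c <> c <> a ** ( P )
c <> c <> a ** ( A )
c <> c <> a ** ( c )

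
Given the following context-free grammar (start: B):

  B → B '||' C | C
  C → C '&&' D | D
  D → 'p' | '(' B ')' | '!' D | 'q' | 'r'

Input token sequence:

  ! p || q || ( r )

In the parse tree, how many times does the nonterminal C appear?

4

[B [B [B [C [D ! [D p]]]] || [C [D q]]] || [C [D ( [B [C [D r]]] )]]]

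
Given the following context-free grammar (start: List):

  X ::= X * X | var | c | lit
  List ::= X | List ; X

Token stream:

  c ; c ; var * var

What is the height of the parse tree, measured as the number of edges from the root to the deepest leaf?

[List [List [List [X c]] ; [X c]] ; [X [X var] * [X var]]]

4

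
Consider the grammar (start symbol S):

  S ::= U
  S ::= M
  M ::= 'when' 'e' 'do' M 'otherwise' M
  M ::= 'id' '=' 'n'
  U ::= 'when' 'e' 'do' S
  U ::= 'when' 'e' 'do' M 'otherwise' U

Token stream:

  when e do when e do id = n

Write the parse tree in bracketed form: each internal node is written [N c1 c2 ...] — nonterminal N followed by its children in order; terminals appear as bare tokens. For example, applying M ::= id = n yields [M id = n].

S
U
when e do S
when e do U
when e do when e do S
when e do when e do M
when e do when e do id = n

[S [U when e do [S [U when e do [S [M id = n]]]]]]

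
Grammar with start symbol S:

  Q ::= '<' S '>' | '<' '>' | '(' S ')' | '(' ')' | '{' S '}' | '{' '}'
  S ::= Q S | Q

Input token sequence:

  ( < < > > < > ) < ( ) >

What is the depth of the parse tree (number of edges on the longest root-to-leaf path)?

[S [Q ( [S [Q < [S [Q < >]] >] [S [Q < >]]] )] [S [Q < [S [Q ( )]] >]]]

6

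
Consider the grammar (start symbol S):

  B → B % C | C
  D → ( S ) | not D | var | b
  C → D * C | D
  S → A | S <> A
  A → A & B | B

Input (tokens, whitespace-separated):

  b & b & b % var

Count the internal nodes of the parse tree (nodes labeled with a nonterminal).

16

[S [A [A [A [B [C [D b]]]] & [B [C [D b]]]] & [B [B [C [D b]]] % [C [D var]]]]]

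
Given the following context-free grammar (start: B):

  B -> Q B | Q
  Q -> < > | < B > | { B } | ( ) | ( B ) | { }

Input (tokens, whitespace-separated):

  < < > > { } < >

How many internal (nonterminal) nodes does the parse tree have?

8

[B [Q < [B [Q < >]] >] [B [Q { }] [B [Q < >]]]]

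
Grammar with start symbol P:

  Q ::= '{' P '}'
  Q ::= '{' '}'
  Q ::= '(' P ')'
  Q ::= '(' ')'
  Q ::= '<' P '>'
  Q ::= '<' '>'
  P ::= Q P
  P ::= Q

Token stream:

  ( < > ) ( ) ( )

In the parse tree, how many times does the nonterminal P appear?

4

[P [Q ( [P [Q < >]] )] [P [Q ( )] [P [Q ( )]]]]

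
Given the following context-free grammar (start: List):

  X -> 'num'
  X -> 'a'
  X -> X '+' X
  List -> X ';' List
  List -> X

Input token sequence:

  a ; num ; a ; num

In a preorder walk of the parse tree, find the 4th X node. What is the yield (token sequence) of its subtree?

num

[List [X a] ; [List [X num] ; [List [X a] ; [List [X num]]]]]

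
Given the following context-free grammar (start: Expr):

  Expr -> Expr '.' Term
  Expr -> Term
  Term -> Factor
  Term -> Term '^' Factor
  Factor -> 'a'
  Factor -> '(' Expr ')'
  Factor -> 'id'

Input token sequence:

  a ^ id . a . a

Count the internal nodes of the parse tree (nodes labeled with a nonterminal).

[Expr [Expr [Expr [Term [Term [Factor a]] ^ [Factor id]]] . [Term [Factor a]]] . [Term [Factor a]]]

11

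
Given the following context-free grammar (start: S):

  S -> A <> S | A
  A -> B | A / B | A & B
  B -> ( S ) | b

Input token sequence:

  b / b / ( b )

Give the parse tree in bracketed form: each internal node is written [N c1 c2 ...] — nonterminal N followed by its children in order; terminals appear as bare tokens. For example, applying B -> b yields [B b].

S
A
A / B
A / B / B
B / B / B
b / B / B
b / b / B
b / b / ( S )
b / b / ( A )
b / b / ( B )
b / b / ( b )

[S [A [A [A [B b]] / [B b]] / [B ( [S [A [B b]]] )]]]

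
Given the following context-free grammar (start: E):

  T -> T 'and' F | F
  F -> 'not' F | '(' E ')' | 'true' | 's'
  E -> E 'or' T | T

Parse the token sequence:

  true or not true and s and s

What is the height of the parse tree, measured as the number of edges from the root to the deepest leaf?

6

[E [E [T [F true]]] or [T [T [T [F not [F true]]] and [F s]] and [F s]]]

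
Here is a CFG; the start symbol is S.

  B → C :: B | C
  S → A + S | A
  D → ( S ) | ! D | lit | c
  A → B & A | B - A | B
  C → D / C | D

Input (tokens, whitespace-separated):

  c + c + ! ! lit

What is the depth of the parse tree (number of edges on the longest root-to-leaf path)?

[S [A [B [C [D c]]]] + [S [A [B [C [D c]]]] + [S [A [B [C [D ! [D ! [D lit]]]]]]]]]

9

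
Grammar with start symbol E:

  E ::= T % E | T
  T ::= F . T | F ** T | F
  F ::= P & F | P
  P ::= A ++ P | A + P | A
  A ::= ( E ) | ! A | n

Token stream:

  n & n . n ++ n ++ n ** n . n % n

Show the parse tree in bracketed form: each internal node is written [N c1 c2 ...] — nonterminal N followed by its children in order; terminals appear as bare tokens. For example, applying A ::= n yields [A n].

[E [T [F [P [A n]] & [F [P [A n]]]] . [T [F [P [A n] ++ [P [A n] ++ [P [A n]]]]] ** [T [F [P [A n]]] . [T [F [P [A n]]]]]]] % [E [T [F [P [A n]]]]]]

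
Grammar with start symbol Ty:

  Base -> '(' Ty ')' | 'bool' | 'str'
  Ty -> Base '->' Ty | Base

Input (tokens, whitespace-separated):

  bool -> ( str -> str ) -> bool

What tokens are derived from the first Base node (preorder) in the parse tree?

[Ty [Base bool] -> [Ty [Base ( [Ty [Base str] -> [Ty [Base str]]] )] -> [Ty [Base bool]]]]

bool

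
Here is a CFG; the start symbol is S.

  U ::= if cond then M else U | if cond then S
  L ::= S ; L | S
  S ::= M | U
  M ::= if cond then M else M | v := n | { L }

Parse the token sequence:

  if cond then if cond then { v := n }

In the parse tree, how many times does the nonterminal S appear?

4

[S [U if cond then [S [U if cond then [S [M { [L [S [M v := n]]] }]]]]]]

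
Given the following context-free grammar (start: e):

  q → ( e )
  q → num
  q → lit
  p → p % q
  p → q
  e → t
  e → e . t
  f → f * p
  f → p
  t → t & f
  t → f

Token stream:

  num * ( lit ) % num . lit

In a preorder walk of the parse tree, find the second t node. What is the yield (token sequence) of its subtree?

lit

[e [e [t [f [f [p [q num]]] * [p [p [q ( [e [t [f [p [q lit]]]]] )]] % [q num]]]]] . [t [f [p [q lit]]]]]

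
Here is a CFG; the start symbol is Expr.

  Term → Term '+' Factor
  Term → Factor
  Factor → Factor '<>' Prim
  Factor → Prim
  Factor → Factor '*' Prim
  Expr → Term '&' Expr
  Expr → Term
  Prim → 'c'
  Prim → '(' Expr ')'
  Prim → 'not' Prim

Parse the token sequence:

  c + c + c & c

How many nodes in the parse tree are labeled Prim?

4

[Expr [Term [Term [Term [Factor [Prim c]]] + [Factor [Prim c]]] + [Factor [Prim c]]] & [Expr [Term [Factor [Prim c]]]]]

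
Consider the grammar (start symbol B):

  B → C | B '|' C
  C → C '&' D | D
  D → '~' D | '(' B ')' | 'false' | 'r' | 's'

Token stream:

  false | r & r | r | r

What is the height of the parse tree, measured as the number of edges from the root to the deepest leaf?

6

[B [B [B [B [C [D false]]] | [C [C [D r]] & [D r]]] | [C [D r]]] | [C [D r]]]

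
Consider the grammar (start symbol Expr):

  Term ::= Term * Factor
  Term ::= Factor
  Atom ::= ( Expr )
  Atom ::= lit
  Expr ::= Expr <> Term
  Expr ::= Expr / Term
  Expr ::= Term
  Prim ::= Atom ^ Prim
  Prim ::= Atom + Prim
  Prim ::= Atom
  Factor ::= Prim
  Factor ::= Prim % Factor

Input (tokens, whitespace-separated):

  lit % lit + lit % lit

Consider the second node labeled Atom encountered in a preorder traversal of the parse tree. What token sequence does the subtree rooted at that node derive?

[Expr [Term [Factor [Prim [Atom lit]] % [Factor [Prim [Atom lit] + [Prim [Atom lit]]] % [Factor [Prim [Atom lit]]]]]]]

lit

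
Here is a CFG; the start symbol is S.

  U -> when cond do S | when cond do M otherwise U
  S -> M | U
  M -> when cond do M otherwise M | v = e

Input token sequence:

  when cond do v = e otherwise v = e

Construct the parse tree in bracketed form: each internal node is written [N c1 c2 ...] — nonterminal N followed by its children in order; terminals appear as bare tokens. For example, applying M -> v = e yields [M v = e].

S
M
when cond do M otherwise M
when cond do v = e otherwise M
when cond do v = e otherwise v = e

[S [M when cond do [M v = e] otherwise [M v = e]]]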